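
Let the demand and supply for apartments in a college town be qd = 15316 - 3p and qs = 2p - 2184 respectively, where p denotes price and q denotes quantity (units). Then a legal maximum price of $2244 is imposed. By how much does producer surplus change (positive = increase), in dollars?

In a free market, 15316 - 3p = 2p - 2184 gives the equilibrium p* = 3500, q* = 4816.
The ceiling of 2244 is below the equilibrium price 3500, so it binds.
At p = 2244: qd = 15316 - 3·2244 = 8584 and qs = 2·2244 - 2184 = 2304.
Producer surplus without the control is ½ · (3500 - 1092) · 4816 = 5798464.
With the ceiling, producers sell 2304 units at 2244, so PS = ½ · (2244 - 1092) · 2304 = 1327104.
Change in producer surplus = 1327104 - 5798464 = -4471360.

-4471360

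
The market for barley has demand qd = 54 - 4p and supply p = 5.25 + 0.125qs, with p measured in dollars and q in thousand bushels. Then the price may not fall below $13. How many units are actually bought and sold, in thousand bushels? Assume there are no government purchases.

2

Rearranging supply gives qs = 8p - 42. Equilibrium: 54 - 4p = 8p - 42, so 96 = 12p and p* = 8, q* = 22.
Because the floor (13) lies above the market-clearing price, it is binding.
At p = 13: qd = 54 - 4·13 = 2 and qs = 8·13 - 42 = 62.
The quantity actually transacted is the short side, demand: 2.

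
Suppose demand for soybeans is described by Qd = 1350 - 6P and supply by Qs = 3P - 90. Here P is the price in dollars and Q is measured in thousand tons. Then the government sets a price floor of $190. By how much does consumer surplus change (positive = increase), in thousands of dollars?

-9000

In a free market, 1350 - 6P = 3P - 90 gives the equilibrium P* = 160, Q* = 390.
Because the floor (190) lies above the market-clearing price, it is binding.
At P = 190: Qd = 1350 - 6·190 = 210 and Qs = 3·190 - 90 = 480.
Consumer surplus without the control is ½ · (225 - 160) · 390 = 12675.
With the floor, consumers buy 210 units at 190, so CS = ½ · (225 - 190) · 210 = 3675.
Change in consumer surplus = 3675 - 12675 = -9000.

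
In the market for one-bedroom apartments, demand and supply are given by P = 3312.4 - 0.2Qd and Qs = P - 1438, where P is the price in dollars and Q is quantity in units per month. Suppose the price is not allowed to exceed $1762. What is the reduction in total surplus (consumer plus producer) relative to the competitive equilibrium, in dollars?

919586.4

Rearranging demand gives Qd = 16562 - 5P. In a free market, 16562 - 5P = P - 1438 gives the equilibrium P* = 3000, Q* = 1562.
Since 1762 < 3000, the ceiling is binding.
At P = 1762: Qd = 16562 - 5·1762 = 7752 and Qs = 1762 - 1438 = 324.
Quantity traded falls to 324. At Q = 324 the demand price is (16562 - 324)/5 = 3247.6 and the supply price is 1438 + 324 = 1762.
Deadweight loss = ½ · (3247.6 - 1762) · (1562 - 324) = ½ · 1485.6 · 1238 = 919586.4.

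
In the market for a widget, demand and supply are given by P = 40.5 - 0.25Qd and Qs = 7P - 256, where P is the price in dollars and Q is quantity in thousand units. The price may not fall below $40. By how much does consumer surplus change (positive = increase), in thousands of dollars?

-12

Rearranging demand gives Qd = 162 - 4P. In a free market, 162 - 4P = 7P - 256 gives the equilibrium P* = 38, Q* = 10.
Because the floor (40) lies above the market-clearing price, it is binding.
At P = 40: Qd = 162 - 4·40 = 2 and Qs = 7·40 - 256 = 24.
Consumer surplus without the control is ½ · (40.5 - 38) · 10 = 12.5.
With the floor, consumers buy 2 units at 40, so CS = ½ · (40.5 - 40) · 2 = 0.5.
Change in consumer surplus = 0.5 - 12.5 = -12.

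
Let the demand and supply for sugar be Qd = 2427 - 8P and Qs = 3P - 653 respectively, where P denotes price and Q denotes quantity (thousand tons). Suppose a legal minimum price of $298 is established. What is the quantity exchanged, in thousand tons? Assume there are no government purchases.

43

Equilibrium: 2427 - 8P = 3P - 653, so 3080 = 11P and P* = 280, Q* = 187.
Because the floor (298) lies above the market-clearing price, it is binding.
At P = 298: Qd = 2427 - 8·298 = 43 and Qs = 3·298 - 653 = 241.
The quantity actually transacted is the short side, demand: 43.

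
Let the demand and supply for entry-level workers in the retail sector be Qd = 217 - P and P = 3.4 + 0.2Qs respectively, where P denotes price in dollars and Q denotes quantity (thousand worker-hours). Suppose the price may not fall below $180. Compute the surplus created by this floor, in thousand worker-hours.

846

Rearranging supply gives Qs = 5P - 17. Setting quantity demanded equal to quantity supplied, 217 - P = 5P - 17, gives P* = 39 and Q* = 178.
The floor of 180 is above the equilibrium price 39, so it binds.
At P = 180: Qd = 217 - 180 = 37 and Qs = 5·180 - 17 = 883.
Surplus = Qs - Qd = 883 - 37 = 846.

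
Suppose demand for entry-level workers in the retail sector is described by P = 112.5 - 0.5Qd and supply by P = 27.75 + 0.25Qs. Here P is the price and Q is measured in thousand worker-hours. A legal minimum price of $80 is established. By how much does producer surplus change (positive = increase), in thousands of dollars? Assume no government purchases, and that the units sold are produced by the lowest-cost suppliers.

1272

Rearranging demand gives Qd = 225 - 2P; rearranging supply gives Qs = 4P - 111. Without the control the market clears where 225 - 2P = 4P - 111, i.e. P* = 56 and Q* = 113.
Since 80 > 56, the floor is binding.
At P = 80: Qd = 225 - 2·80 = 65 and Qs = 4·80 - 111 = 209.
Producer surplus without the control is ½ · (56 - 27.75) · 113 = 1596.125.
With the floor, 65 units are sold at 80. The supply price at Q = 65 is 44, so PS = ½ · [(80 - 27.75) + (80 - 44)] · 65 = 2868.125.
Change in producer surplus = 2868.125 - 1596.125 = 1272.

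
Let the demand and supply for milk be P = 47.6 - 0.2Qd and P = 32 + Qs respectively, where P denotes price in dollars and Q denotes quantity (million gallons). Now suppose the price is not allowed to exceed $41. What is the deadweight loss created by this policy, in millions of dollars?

9.6

Rearranging demand gives Qd = 238 - 5P; rearranging supply gives Qs = P - 32. Without the control the market clears where 238 - 5P = P - 32, i.e. P* = 45 and Q* = 13.
Since 41 < 45, the ceiling is binding.
At P = 41: Qd = 238 - 5·41 = 33 and Qs = 41 - 32 = 9.
Quantity traded falls to 9. At Q = 9 the demand price is (238 - 9)/5 = 45.8 and the supply price is 32 + 9 = 41.
Deadweight loss = ½ · (45.8 - 41) · (13 - 9) = ½ · 4.8 · 4 = 9.6.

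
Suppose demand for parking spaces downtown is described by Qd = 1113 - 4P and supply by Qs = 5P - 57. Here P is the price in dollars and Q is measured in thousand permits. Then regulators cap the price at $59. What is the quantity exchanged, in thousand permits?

Equilibrium: 1113 - 4P = 5P - 57, so 1170 = 9P and P* = 130, Q* = 593.
Since 59 < 130, the ceiling is binding.
At P = 59: Qd = 1113 - 4·59 = 877 and Qs = 5·59 - 57 = 238.
The quantity actually transacted is the short side, supply: 238.

238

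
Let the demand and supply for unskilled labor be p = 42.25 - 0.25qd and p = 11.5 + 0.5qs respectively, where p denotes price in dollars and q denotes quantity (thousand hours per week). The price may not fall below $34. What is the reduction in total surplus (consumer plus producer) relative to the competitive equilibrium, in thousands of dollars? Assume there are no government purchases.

24

Rearranging demand gives qd = 169 - 4p; rearranging supply gives qs = 2p - 23. Equilibrium: 169 - 4p = 2p - 23, so 192 = 6p and p* = 32, q* = 41.
The floor of 34 is above the equilibrium price 32, so it binds.
At p = 34: qd = 169 - 4·34 = 33 and qs = 2·34 - 23 = 45.
Quantity traded falls to 33. At q = 33 the demand price is (169 - 33)/4 = 34 and the supply price is (23 + 33)/2 = 28.
Deadweight loss = ½ · (34 - 28) · (41 - 33) = ½ · 6 · 8 = 24.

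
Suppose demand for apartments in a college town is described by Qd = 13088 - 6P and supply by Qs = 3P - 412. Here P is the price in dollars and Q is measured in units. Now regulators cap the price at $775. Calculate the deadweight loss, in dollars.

1182656.25

In a free market, 13088 - 6P = 3P - 412 gives the equilibrium P* = 1500, Q* = 4088.
Since 775 < 1500, the ceiling is binding.
At P = 775: Qd = 13088 - 6·775 = 8438 and Qs = 3·775 - 412 = 1913.
Quantity traded falls to 1913. At Q = 1913 the demand price is (13088 - 1913)/6 = 1862.5 and the supply price is (412 + 1913)/3 = 775.
Deadweight loss = ½ · (1862.5 - 775) · (4088 - 1913) = ½ · 1087.5 · 2175 = 1182656.25.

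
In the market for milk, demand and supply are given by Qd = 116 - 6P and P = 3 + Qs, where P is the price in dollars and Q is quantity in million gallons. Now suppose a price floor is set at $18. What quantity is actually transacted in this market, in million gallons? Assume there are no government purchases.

Rearranging supply gives Qs = P - 3. Equilibrium: 116 - 6P = P - 3, so 119 = 7P and P* = 17, Q* = 14.
Because the floor (18) lies above the market-clearing price, it is binding.
At P = 18: Qd = 116 - 6·18 = 8 and Qs = 18 - 3 = 15.
The quantity actually transacted is the short side, demand: 8.

8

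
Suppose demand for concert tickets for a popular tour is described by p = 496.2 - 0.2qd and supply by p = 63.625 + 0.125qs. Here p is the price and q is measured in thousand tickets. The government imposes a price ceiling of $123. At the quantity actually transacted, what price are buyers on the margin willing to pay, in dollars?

Rearranging demand gives qd = 2481 - 5p; rearranging supply gives qs = 8p - 509. Without the control the market clears where 2481 - 5p = 8p - 509, i.e. p* = 230 and q* = 1331.
Because the ceiling (123) lies below the market-clearing price, it is binding.
At p = 123: qd = 2481 - 5·123 = 1866 and qs = 8·123 - 509 = 475.
Only 475 units reach the market. On the demand curve, the marginal buyer's willingness to pay at q = 475 is (2481 - 475)/5 = 401.2.

401.2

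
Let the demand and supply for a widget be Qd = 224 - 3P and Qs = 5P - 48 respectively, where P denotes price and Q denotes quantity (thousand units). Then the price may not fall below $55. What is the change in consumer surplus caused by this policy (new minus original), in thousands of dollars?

Without the control the market clears where 224 - 3P = 5P - 48, i.e. P* = 34 and Q* = 122.
The floor of 55 is above the equilibrium price 34, so it binds.
At P = 55: Qd = 224 - 3·55 = 59 and Qs = 5·55 - 48 = 227.
Consumer surplus without the control is ½ · (224/3 - 34) · 122 = 7442/3.
With the floor, consumers buy 59 units at 55, so CS = ½ · (224/3 - 55) · 59 = 3481/6.
Change in consumer surplus = 3481/6 - 7442/3 = -1900.5.

-1900.5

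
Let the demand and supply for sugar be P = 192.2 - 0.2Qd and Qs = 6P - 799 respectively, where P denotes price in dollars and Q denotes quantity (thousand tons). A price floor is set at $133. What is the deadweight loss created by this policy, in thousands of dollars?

Rearranging demand gives Qd = 961 - 5P. Setting quantity demanded equal to quantity supplied, 961 - 5P = 6P - 799, gives P* = 160 and Q* = 161.
The floor of 133 is below the equilibrium price 160, so it is not binding; the market clears at P* = 160, Q* = 161.
Since the control does not bind, no trades are prevented and deadweight loss is zero.

0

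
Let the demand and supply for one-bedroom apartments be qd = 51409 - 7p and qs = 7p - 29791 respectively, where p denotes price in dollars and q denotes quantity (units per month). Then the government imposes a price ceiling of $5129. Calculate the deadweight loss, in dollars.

3151687

Setting quantity demanded equal to quantity supplied, 51409 - 7p = 7p - 29791, gives p* = 5800 and q* = 10809.
Because the ceiling (5129) lies below the market-clearing price, it is binding.
At p = 5129: qd = 51409 - 7·5129 = 15506 and qs = 7·5129 - 29791 = 6112.
Quantity traded falls to 6112. At q = 6112 the demand price is (51409 - 6112)/7 = 6471 and the supply price is (29791 + 6112)/7 = 5129.
Deadweight loss = ½ · (6471 - 5129) · (10809 - 6112) = ½ · 1342 · 4697 = 3151687.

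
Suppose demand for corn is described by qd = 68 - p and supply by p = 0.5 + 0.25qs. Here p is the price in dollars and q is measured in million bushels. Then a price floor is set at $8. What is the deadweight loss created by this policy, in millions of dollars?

Rearranging supply gives qs = 4p - 2. In a free market, 68 - p = 4p - 2 gives the equilibrium p* = 14, q* = 54.
The floor of 8 is below the equilibrium price 14, so it is not binding; the market clears at p* = 14, q* = 54.
Since the control does not bind, no trades are prevented and deadweight loss is zero.

0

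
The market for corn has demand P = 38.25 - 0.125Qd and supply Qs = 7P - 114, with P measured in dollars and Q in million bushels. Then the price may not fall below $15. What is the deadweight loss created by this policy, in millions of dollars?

Rearranging demand gives Qd = 306 - 8P. Without the control the market clears where 306 - 8P = 7P - 114, i.e. P* = 28 and Q* = 82.
Since 15 is below P* = 28, the floor does not bind and the free-market outcome prevails.
Since the control does not bind, no trades are prevented and deadweight loss is zero.

0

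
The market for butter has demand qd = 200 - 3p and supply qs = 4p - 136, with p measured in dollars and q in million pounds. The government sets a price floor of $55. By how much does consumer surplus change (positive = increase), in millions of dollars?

Setting quantity demanded equal to quantity supplied, 200 - 3p = 4p - 136, gives p* = 48 and q* = 56.
The floor of 55 is above the equilibrium price 48, so it binds.
At p = 55: qd = 200 - 3·55 = 35 and qs = 4·55 - 136 = 84.
Consumer surplus without the control is ½ · (200/3 - 48) · 56 = 1568/3.
With the floor, consumers buy 35 units at 55, so CS = ½ · (200/3 - 55) · 35 = 1225/6.
Change in consumer surplus = 1225/6 - 1568/3 = -318.5.

-318.5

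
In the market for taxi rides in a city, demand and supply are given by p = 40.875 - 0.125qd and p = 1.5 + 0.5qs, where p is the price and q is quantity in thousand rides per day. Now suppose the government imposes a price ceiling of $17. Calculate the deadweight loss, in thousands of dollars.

Rearranging demand gives qd = 327 - 8p; rearranging supply gives qs = 2p - 3. Without the control the market clears where 327 - 8p = 2p - 3, i.e. p* = 33 and q* = 63.
Because the ceiling (17) lies below the market-clearing price, it is binding.
At p = 17: qd = 327 - 8·17 = 191 and qs = 2·17 - 3 = 31.
Quantity traded falls to 31. At q = 31 the demand price is (327 - 31)/8 = 37 and the supply price is (3 + 31)/2 = 17.
Deadweight loss = ½ · (37 - 17) · (63 - 31) = ½ · 20 · 32 = 320.

320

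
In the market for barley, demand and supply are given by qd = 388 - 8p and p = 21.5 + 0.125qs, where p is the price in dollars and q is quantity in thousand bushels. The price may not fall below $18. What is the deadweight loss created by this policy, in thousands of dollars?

Rearranging supply gives qs = 8p - 172. In a free market, 388 - 8p = 8p - 172 gives the equilibrium p* = 35, q* = 108.
The floor of 18 is below the equilibrium price 35, so it is not binding; the market clears at p* = 35, q* = 108.
Since the control does not bind, no trades are prevented and deadweight loss is zero.

0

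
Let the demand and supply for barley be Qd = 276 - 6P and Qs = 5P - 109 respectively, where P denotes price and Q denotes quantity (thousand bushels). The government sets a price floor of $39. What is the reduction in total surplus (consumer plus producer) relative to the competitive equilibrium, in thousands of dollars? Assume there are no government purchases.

105.6

Without the control the market clears where 276 - 6P = 5P - 109, i.e. P* = 35 and Q* = 66.
Because the floor (39) lies above the market-clearing price, it is binding.
At P = 39: Qd = 276 - 6·39 = 42 and Qs = 5·39 - 109 = 86.
Quantity traded falls to 42. At Q = 42 the demand price is (276 - 42)/6 = 39 and the supply price is (109 + 42)/5 = 30.2.
Deadweight loss = ½ · (39 - 30.2) · (66 - 42) = ½ · 8.8 · 24 = 105.6.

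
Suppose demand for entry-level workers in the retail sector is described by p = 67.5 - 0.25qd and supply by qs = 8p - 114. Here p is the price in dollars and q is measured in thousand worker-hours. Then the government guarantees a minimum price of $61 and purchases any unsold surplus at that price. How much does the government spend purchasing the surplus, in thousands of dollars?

21228

Rearranging demand gives qd = 270 - 4p. Without the control the market clears where 270 - 4p = 8p - 114, i.e. p* = 32 and q* = 142.
Since 61 > 32, the floor is binding.
At p = 61: qd = 270 - 4·61 = 26 and qs = 8·61 - 114 = 374.
Surplus = qs - qd = 348.
Government expenditure = surplus × support price = 348 × 61 = 21228.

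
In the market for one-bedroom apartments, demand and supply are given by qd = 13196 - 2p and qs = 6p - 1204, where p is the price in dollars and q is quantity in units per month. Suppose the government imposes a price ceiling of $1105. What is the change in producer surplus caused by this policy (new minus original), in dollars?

-5220145

In a free market, 13196 - 2p = 6p - 1204 gives the equilibrium p* = 1800, q* = 9596.
Because the ceiling (1105) lies below the market-clearing price, it is binding.
At p = 1105: qd = 13196 - 2·1105 = 10986 and qs = 6·1105 - 1204 = 5426.
Producer surplus without the control is ½ · (1800 - 602/3) · 9596 = 23020804/3.
With the ceiling, producers sell 5426 units at 1105, so PS = ½ · (1105 - 602/3) · 5426 = 7360369/3.
Change in producer surplus = 7360369/3 - 23020804/3 = -5220145.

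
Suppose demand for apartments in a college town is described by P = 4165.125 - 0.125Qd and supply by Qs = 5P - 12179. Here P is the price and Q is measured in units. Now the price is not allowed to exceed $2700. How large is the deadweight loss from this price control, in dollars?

2600000

Rearranging demand gives Qd = 33321 - 8P. Setting quantity demanded equal to quantity supplied, 33321 - 8P = 5P - 12179, gives P* = 3500 and Q* = 5321.
The ceiling of 2700 is below the equilibrium price 3500, so it binds.
At P = 2700: Qd = 33321 - 8·2700 = 11721 and Qs = 5·2700 - 12179 = 1321.
Quantity traded falls to 1321. At Q = 1321 the demand price is (33321 - 1321)/8 = 4000 and the supply price is (12179 + 1321)/5 = 2700.
Deadweight loss = ½ · (4000 - 2700) · (5321 - 1321) = ½ · 1300 · 4000 = 2600000.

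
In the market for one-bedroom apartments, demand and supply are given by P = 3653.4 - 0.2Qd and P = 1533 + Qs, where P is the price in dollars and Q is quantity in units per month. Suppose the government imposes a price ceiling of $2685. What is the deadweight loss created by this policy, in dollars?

226935

Rearranging demand gives Qd = 18267 - 5P; rearranging supply gives Qs = P - 1533. Without the control the market clears where 18267 - 5P = P - 1533, i.e. P* = 3300 and Q* = 1767.
Since 2685 < 3300, the ceiling is binding.
At P = 2685: Qd = 18267 - 5·2685 = 4842 and Qs = 2685 - 1533 = 1152.
Quantity traded falls to 1152. At Q = 1152 the demand price is (18267 - 1152)/5 = 3423 and the supply price is 1533 + 1152 = 2685.
Deadweight loss = ½ · (3423 - 2685) · (1767 - 1152) = ½ · 738 · 615 = 226935.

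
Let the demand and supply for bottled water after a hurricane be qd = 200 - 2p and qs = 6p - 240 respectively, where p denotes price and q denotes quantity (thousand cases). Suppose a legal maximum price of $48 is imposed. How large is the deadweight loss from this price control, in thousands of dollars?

In a free market, 200 - 2p = 6p - 240 gives the equilibrium p* = 55, q* = 90.
The ceiling of 48 is below the equilibrium price 55, so it binds.
At p = 48: qd = 200 - 2·48 = 104 and qs = 6·48 - 240 = 48.
Quantity traded falls to 48. At q = 48 the demand price is (200 - 48)/2 = 76 and the supply price is (240 + 48)/6 = 48.
Deadweight loss = ½ · (76 - 48) · (90 - 48) = ½ · 28 · 42 = 588.

588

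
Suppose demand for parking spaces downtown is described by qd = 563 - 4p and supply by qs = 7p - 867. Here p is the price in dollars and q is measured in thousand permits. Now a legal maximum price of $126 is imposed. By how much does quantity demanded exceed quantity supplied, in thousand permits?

44

In a free market, 563 - 4p = 7p - 867 gives the equilibrium p* = 130, q* = 43.
Since 126 < 130, the ceiling is binding.
At p = 126: qd = 563 - 4·126 = 59 and qs = 7·126 - 867 = 15.
Shortage = qd - qs = 59 - 15 = 44.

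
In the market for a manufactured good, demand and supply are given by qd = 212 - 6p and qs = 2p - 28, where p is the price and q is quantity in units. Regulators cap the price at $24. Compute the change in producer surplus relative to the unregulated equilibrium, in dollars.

-156

Equilibrium: 212 - 6p = 2p - 28, so 240 = 8p and p* = 30, q* = 32.
Because the ceiling (24) lies below the market-clearing price, it is binding.
At p = 24: qd = 212 - 6·24 = 68 and qs = 2·24 - 28 = 20.
Producer surplus without the control is ½ · (30 - 14) · 32 = 256.
With the ceiling, producers sell 20 units at 24, so PS = ½ · (24 - 14) · 20 = 100.
Change in producer surplus = 100 - 256 = -156.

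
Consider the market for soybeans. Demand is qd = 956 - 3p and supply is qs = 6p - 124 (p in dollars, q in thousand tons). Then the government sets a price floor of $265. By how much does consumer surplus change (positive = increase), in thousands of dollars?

-54882.5

Setting quantity demanded equal to quantity supplied, 956 - 3p = 6p - 124, gives p* = 120 and q* = 596.
Since 265 > 120, the floor is binding.
At p = 265: qd = 956 - 3·265 = 161 and qs = 6·265 - 124 = 1466.
Consumer surplus without the control is ½ · (956/3 - 120) · 596 = 177608/3.
With the floor, consumers buy 161 units at 265, so CS = ½ · (956/3 - 265) · 161 = 25921/6.
Change in consumer surplus = 25921/6 - 177608/3 = -54882.5.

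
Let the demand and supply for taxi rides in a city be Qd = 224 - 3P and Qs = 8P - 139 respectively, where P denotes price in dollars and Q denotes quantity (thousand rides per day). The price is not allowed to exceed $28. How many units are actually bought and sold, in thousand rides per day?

85

In a free market, 224 - 3P = 8P - 139 gives the equilibrium P* = 33, Q* = 125.
Since 28 < 33, the ceiling is binding.
At P = 28: Qd = 224 - 3·28 = 140 and Qs = 8·28 - 139 = 85.
The quantity actually transacted is the short side, supply: 85.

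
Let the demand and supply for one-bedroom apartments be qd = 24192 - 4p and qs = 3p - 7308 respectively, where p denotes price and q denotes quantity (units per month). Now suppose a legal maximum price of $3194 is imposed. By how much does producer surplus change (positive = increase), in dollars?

Without the control the market clears where 24192 - 4p = 3p - 7308, i.e. p* = 4500 and q* = 6192.
Since 3194 < 4500, the ceiling is binding.
At p = 3194: qd = 24192 - 4·3194 = 11416 and qs = 3·3194 - 7308 = 2274.
Producer surplus without the control is ½ · (4500 - 2436) · 6192 = 6390144.
With the ceiling, producers sell 2274 units at 3194, so PS = ½ · (3194 - 2436) · 2274 = 861846.
Change in producer surplus = 861846 - 6390144 = -5528298.

-5528298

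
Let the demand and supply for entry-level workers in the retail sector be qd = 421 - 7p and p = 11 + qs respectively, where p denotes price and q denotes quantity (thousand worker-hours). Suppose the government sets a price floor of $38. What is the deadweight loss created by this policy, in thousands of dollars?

Rearranging supply gives qs = p - 11. Equilibrium: 421 - 7p = p - 11, so 432 = 8p and p* = 54, q* = 43.
Since 38 is below p* = 54, the floor does not bind and the free-market outcome prevails.
Since the control does not bind, no trades are prevented and deadweight loss is zero.

0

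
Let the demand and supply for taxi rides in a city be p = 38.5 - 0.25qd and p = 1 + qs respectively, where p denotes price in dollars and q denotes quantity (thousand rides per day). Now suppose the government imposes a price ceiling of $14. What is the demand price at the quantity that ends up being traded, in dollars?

Rearranging demand gives qd = 154 - 4p; rearranging supply gives qs = p - 1. Setting quantity demanded equal to quantity supplied, 154 - 4p = p - 1, gives p* = 31 and q* = 30.
Since 14 < 31, the ceiling is binding.
At p = 14: qd = 154 - 4·14 = 98 and qs = 14 - 1 = 13.
Only 13 units reach the market. On the demand curve, the marginal buyer's willingness to pay at q = 13 is (154 - 13)/4 = 35.25.

35.25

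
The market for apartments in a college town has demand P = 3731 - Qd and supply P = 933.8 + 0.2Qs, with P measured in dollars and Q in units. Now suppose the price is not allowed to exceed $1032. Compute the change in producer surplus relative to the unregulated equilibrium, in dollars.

Rearranging demand gives Qd = 3731 - P; rearranging supply gives Qs = 5P - 4669. Setting quantity demanded equal to quantity supplied, 3731 - P = 5P - 4669, gives P* = 1400 and Q* = 2331.
Because the ceiling (1032) lies below the market-clearing price, it is binding.
At P = 1032: Qd = 3731 - 1032 = 2699 and Qs = 5·1032 - 4669 = 491.
Producer surplus without the control is ½ · (1400 - 933.8) · 2331 = 543356.1.
With the ceiling, producers sell 491 units at 1032, so PS = ½ · (1032 - 933.8) · 491 = 24108.1.
Change in producer surplus = 24108.1 - 543356.1 = -519248.

-519248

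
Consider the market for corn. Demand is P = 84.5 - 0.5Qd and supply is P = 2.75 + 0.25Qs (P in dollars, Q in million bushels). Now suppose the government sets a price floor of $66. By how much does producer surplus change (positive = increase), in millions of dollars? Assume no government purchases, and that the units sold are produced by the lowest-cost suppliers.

684

Rearranging demand gives Qd = 169 - 2P; rearranging supply gives Qs = 4P - 11. Setting quantity demanded equal to quantity supplied, 169 - 2P = 4P - 11, gives P* = 30 and Q* = 109.
Since 66 > 30, the floor is binding.
At P = 66: Qd = 169 - 2·66 = 37 and Qs = 4·66 - 11 = 253.
Producer surplus without the control is ½ · (30 - 2.75) · 109 = 1485.125.
With the floor, 37 units are sold at 66. The supply price at Q = 37 is 12, so PS = ½ · [(66 - 2.75) + (66 - 12)] · 37 = 2169.125.
Change in producer surplus = 2169.125 - 1485.125 = 684.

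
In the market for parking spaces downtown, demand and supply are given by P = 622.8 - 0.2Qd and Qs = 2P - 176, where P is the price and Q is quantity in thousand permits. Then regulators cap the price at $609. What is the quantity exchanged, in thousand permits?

Rearranging demand gives Qd = 3114 - 5P. In a free market, 3114 - 5P = 2P - 176 gives the equilibrium P* = 470, Q* = 764.
Since 609 is above P* = 470, the ceiling does not bind and the free-market outcome prevails.

764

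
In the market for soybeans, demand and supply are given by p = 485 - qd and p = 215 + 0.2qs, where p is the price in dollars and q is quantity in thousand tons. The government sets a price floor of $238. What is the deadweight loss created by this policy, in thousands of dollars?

Rearranging demand gives qd = 485 - p; rearranging supply gives qs = 5p - 1075. Without the control the market clears where 485 - p = 5p - 1075, i.e. p* = 260 and q* = 225.
The floor of 238 is below the equilibrium price 260, so it is not binding; the market clears at p* = 260, q* = 225.
Since the control does not bind, no trades are prevented and deadweight loss is zero.

0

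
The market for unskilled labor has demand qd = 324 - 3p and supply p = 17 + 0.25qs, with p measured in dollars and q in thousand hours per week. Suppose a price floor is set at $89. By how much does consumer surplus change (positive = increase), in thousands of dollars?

-3514.5

Rearranging supply gives qs = 4p - 68. Equilibrium: 324 - 3p = 4p - 68, so 392 = 7p and p* = 56, q* = 156.
Because the floor (89) lies above the market-clearing price, it is binding.
At p = 89: qd = 324 - 3·89 = 57 and qs = 4·89 - 68 = 288.
Consumer surplus without the control is ½ · (108 - 56) · 156 = 4056.
With the floor, consumers buy 57 units at 89, so CS = ½ · (108 - 89) · 57 = 541.5.
Change in consumer surplus = 541.5 - 4056 = -3514.5.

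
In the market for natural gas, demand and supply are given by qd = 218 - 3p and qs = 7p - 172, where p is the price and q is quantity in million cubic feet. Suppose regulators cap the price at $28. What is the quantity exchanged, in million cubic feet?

24

In a free market, 218 - 3p = 7p - 172 gives the equilibrium p* = 39, q* = 101.
The ceiling of 28 is below the equilibrium price 39, so it binds.
At p = 28: qd = 218 - 3·28 = 134 and qs = 7·28 - 172 = 24.
The quantity actually transacted is the short side, supply: 24.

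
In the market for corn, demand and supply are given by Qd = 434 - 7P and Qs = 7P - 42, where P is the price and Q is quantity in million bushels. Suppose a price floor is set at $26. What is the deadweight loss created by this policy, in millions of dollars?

0

In a free market, 434 - 7P = 7P - 42 gives the equilibrium P* = 34, Q* = 196.
The floor of 26 is below the equilibrium price 34, so it is not binding; the market clears at P* = 34, Q* = 196.
Since the control does not bind, no trades are prevented and deadweight loss is zero.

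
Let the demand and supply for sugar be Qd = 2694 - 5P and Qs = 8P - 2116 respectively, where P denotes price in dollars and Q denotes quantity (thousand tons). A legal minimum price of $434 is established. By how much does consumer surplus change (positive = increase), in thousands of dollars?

-43776

Setting quantity demanded equal to quantity supplied, 2694 - 5P = 8P - 2116, gives P* = 370 and Q* = 844.
Since 434 > 370, the floor is binding.
At P = 434: Qd = 2694 - 5·434 = 524 and Qs = 8·434 - 2116 = 1356.
Consumer surplus without the control is ½ · (538.8 - 370) · 844 = 71233.6.
With the floor, consumers buy 524 units at 434, so CS = ½ · (538.8 - 434) · 524 = 27457.6.
Change in consumer surplus = 27457.6 - 71233.6 = -43776.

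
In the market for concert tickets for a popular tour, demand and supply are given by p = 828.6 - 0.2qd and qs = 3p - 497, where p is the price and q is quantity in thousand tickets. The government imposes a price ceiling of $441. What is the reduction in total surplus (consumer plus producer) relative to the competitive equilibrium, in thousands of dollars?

46370.4

Rearranging demand gives qd = 4143 - 5p. Setting quantity demanded equal to quantity supplied, 4143 - 5p = 3p - 497, gives p* = 580 and q* = 1243.
Because the ceiling (441) lies below the market-clearing price, it is binding.
At p = 441: qd = 4143 - 5·441 = 1938 and qs = 3·441 - 497 = 826.
Quantity traded falls to 826. At q = 826 the demand price is (4143 - 826)/5 = 663.4 and the supply price is (497 + 826)/3 = 441.
Deadweight loss = ½ · (663.4 - 441) · (1243 - 826) = ½ · 222.4 · 417 = 46370.4.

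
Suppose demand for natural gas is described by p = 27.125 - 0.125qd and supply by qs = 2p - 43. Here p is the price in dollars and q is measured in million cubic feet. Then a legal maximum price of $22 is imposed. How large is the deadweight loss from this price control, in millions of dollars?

Rearranging demand gives qd = 217 - 8p. Without the control the market clears where 217 - 8p = 2p - 43, i.e. p* = 26 and q* = 9.
The ceiling of 22 is below the equilibrium price 26, so it binds.
At p = 22: qd = 217 - 8·22 = 41 and qs = 2·22 - 43 = 1.
Quantity traded falls to 1. At q = 1 the demand price is (217 - 1)/8 = 27 and the supply price is (43 + 1)/2 = 22.
Deadweight loss = ½ · (27 - 22) · (9 - 1) = ½ · 5 · 8 = 20.

20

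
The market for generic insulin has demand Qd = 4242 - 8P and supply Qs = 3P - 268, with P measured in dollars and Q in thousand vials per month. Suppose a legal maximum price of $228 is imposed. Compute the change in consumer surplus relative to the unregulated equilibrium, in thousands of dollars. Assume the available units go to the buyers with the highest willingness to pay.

Equilibrium: 4242 - 8P = 3P - 268, so 4510 = 11P and P* = 410, Q* = 962.
Since 228 < 410, the ceiling is binding.
At P = 228: Qd = 4242 - 8·228 = 2418 and Qs = 3·228 - 268 = 416.
Consumer surplus without the control is ½ · (530.25 - 410) · 962 = 57840.25.
With the ceiling, 416 units are sold at 228 (assume they go to the highest-value buyers). The demand price at Q = 416 is 478.25, so CS = ½ · [(530.25 - 228) + (478.25 - 228)] · 416 = 114920.
Change in consumer surplus = 114920 - 57840.25 = 57079.75.

57079.75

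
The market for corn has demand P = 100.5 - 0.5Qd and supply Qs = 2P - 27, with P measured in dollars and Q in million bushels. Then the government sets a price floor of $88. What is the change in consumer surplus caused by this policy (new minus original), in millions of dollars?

Rearranging demand gives Qd = 201 - 2P. In a free market, 201 - 2P = 2P - 27 gives the equilibrium P* = 57, Q* = 87.
Since 88 > 57, the floor is binding.
At P = 88: Qd = 201 - 2·88 = 25 and Qs = 2·88 - 27 = 149.
Consumer surplus without the control is ½ · (100.5 - 57) · 87 = 1892.25.
With the floor, consumers buy 25 units at 88, so CS = ½ · (100.5 - 88) · 25 = 156.25.
Change in consumer surplus = 156.25 - 1892.25 = -1736.

-1736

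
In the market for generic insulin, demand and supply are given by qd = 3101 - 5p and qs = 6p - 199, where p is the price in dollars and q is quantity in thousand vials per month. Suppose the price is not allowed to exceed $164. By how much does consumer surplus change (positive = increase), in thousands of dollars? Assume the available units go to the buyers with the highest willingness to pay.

40174.4

Setting quantity demanded equal to quantity supplied, 3101 - 5p = 6p - 199, gives p* = 300 and q* = 1601.
The ceiling of 164 is below the equilibrium price 300, so it binds.
At p = 164: qd = 3101 - 5·164 = 2281 and qs = 6·164 - 199 = 785.
Consumer surplus without the control is ½ · (620.2 - 300) · 1601 = 256320.1.
With the ceiling, 785 units are sold at 164 (assume they go to the highest-value buyers). The demand price at q = 785 is 463.2, so CS = ½ · [(620.2 - 164) + (463.2 - 164)] · 785 = 296494.5.
Change in consumer surplus = 296494.5 - 256320.1 = 40174.4.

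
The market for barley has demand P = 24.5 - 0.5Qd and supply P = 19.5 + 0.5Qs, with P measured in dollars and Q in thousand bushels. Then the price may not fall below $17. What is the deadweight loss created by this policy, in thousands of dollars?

Rearranging demand gives Qd = 49 - 2P; rearranging supply gives Qs = 2P - 39. In a free market, 49 - 2P = 2P - 39 gives the equilibrium P* = 22, Q* = 5.
Since 17 is below P* = 22, the floor does not bind and the free-market outcome prevails.
Since the control does not bind, no trades are prevented and deadweight loss is zero.

0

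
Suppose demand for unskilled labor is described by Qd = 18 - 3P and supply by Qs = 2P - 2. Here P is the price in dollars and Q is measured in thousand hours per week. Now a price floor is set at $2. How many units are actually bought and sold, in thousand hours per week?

Setting quantity demanded equal to quantity supplied, 18 - 3P = 2P - 2, gives P* = 4 and Q* = 6.
The floor of 2 is below the equilibrium price 4, so it is not binding; the market clears at P* = 4, Q* = 6.

6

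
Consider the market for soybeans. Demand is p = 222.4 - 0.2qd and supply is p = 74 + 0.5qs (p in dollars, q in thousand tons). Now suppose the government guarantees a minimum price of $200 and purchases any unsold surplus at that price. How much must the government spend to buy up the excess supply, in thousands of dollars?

28000

Rearranging demand gives qd = 1112 - 5p; rearranging supply gives qs = 2p - 148. Equilibrium: 1112 - 5p = 2p - 148, so 1260 = 7p and p* = 180, q* = 212.
The floor of 200 is above the equilibrium price 180, so it binds.
At p = 200: qd = 1112 - 5·200 = 112 and qs = 2·200 - 148 = 252.
Surplus = qs - qd = 140.
Government expenditure = surplus × support price = 140 × 200 = 28000.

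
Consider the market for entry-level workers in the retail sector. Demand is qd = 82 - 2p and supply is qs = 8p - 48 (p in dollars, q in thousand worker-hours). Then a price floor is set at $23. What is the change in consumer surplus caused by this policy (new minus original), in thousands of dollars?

Equilibrium: 82 - 2p = 8p - 48, so 130 = 10p and p* = 13, q* = 56.
Since 23 > 13, the floor is binding.
At p = 23: qd = 82 - 2·23 = 36 and qs = 8·23 - 48 = 136.
Consumer surplus without the control is ½ · (41 - 13) · 56 = 784.
With the floor, consumers buy 36 units at 23, so CS = ½ · (41 - 23) · 36 = 324.
Change in consumer surplus = 324 - 784 = -460.

-460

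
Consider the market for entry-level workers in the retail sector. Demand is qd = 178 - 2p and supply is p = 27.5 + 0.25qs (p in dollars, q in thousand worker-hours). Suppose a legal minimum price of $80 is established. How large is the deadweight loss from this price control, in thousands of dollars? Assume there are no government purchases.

1536

Rearranging supply gives qs = 4p - 110. In a free market, 178 - 2p = 4p - 110 gives the equilibrium p* = 48, q* = 82.
Since 80 > 48, the floor is binding.
At p = 80: qd = 178 - 2·80 = 18 and qs = 4·80 - 110 = 210.
Quantity traded falls to 18. At q = 18 the demand price is (178 - 18)/2 = 80 and the supply price is (110 + 18)/4 = 32.
Deadweight loss = ½ · (80 - 32) · (82 - 18) = ½ · 48 · 64 = 1536.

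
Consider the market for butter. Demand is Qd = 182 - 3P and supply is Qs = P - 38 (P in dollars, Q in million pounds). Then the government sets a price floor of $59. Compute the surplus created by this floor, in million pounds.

16

In a free market, 182 - 3P = P - 38 gives the equilibrium P* = 55, Q* = 17.
Because the floor (59) lies above the market-clearing price, it is binding.
At P = 59: Qd = 182 - 3·59 = 5 and Qs = 59 - 38 = 21.
Surplus = Qs - Qd = 21 - 5 = 16.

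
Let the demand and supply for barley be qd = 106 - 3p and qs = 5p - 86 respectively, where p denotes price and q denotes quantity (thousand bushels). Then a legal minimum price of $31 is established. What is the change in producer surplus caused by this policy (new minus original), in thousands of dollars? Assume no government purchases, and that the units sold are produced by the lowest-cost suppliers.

Equilibrium: 106 - 3p = 5p - 86, so 192 = 8p and p* = 24, q* = 34.
The floor of 31 is above the equilibrium price 24, so it binds.
At p = 31: qd = 106 - 3·31 = 13 and qs = 5·31 - 86 = 69.
Producer surplus without the control is ½ · (24 - 17.2) · 34 = 115.6.
With the floor, 13 units are sold at 31. The supply price at q = 13 is 19.8, so PS = ½ · [(31 - 17.2) + (31 - 19.8)] · 13 = 162.5.
Change in producer surplus = 162.5 - 115.6 = 46.9.

46.9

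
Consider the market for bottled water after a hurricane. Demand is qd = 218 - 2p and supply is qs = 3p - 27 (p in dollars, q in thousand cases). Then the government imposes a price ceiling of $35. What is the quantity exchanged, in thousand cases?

78

In a free market, 218 - 2p = 3p - 27 gives the equilibrium p* = 49, q* = 120.
Because the ceiling (35) lies below the market-clearing price, it is binding.
At p = 35: qd = 218 - 2·35 = 148 and qs = 3·35 - 27 = 78.
The quantity actually transacted is the short side, supply: 78.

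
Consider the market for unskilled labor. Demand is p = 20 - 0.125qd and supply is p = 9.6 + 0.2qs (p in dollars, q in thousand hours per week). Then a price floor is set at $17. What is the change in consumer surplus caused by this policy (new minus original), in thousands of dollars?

Rearranging demand gives qd = 160 - 8p; rearranging supply gives qs = 5p - 48. Setting quantity demanded equal to quantity supplied, 160 - 8p = 5p - 48, gives p* = 16 and q* = 32.
Because the floor (17) lies above the market-clearing price, it is binding.
At p = 17: qd = 160 - 8·17 = 24 and qs = 5·17 - 48 = 37.
Consumer surplus without the control is ½ · (20 - 16) · 32 = 64.
With the floor, consumers buy 24 units at 17, so CS = ½ · (20 - 17) · 24 = 36.
Change in consumer surplus = 36 - 64 = -28.

-28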